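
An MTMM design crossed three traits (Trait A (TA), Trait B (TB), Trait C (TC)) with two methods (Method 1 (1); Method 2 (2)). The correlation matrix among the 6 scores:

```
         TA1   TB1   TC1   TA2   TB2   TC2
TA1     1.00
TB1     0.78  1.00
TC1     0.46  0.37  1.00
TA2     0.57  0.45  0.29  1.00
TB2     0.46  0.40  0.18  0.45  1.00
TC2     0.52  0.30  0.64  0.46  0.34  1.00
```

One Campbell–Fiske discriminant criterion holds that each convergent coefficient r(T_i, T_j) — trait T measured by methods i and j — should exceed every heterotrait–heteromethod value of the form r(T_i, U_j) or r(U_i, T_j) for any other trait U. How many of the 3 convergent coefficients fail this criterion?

Convergent coefficients and their comparison sets:
TA (methods 1·2): 0.57 vs {0.46, 0.45, 0.52, 0.29} → pass.
TB (methods 1·2): 0.40 vs {0.45, 0.46, 0.30, 0.18} → fail.
TC (methods 1·2): 0.64 vs {0.29, 0.52, 0.18, 0.30} → pass.
1 of 3 fail.

1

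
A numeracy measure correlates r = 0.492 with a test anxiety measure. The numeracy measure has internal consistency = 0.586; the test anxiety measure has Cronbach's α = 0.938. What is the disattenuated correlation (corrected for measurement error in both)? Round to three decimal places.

r_true = r_obs / √(r_xx · r_yy) = 0.492 / √(0.586 × 0.938) = 0.492 / √0.549668 = 0.492 / 0.7414 ≈ 0.664.

0.664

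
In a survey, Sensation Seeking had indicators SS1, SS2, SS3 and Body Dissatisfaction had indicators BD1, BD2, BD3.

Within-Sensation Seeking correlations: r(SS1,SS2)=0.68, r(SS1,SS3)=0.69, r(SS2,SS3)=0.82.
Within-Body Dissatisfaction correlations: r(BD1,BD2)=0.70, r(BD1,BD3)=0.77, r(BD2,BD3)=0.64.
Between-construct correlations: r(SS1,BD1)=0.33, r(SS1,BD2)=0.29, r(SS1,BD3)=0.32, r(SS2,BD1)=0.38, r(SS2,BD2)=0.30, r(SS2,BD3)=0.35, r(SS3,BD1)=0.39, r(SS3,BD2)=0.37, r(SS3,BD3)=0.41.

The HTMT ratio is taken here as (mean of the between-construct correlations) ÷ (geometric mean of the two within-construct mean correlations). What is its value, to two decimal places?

Between-construct mean = 3.14/9 = 0.3489.
Mean within-SS = 2.19/3 = 0.7300; mean within-BD = 2.11/3 = 0.7033.
Geometric mean = √(0.7300 × 0.7033) = 0.7165.
HTMT = 0.3489 / 0.7165 = 0.49.

0.49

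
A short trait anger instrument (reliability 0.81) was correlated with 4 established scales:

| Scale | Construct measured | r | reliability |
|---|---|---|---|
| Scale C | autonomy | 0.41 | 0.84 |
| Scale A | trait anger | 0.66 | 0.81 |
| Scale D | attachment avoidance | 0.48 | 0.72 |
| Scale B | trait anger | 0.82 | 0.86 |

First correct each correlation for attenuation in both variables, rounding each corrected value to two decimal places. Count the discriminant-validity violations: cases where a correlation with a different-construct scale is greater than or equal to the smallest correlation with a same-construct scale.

Disattenuated r (r / √(r_scale · r_new)):
  Scale C (disc): 0.41 / √(0.84·0.81) = 0.50
  Scale A (conv): 0.66 / √(0.81·0.81) = 0.81
  Scale D (disc): 0.48 / √(0.72·0.81) = 0.63
  Scale B (conv): 0.82 / √(0.86·0.81) = 0.98
Smallest convergent = 0.81. Discriminant values: 0.50, 0.63; count ≥ 0.81 → 0.

0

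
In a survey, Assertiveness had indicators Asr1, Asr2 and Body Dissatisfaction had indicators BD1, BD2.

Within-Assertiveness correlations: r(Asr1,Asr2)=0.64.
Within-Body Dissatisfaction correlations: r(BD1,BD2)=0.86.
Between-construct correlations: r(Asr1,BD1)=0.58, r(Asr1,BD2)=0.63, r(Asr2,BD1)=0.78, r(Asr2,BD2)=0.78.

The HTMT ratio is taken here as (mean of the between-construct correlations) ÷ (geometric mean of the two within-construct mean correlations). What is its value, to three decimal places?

0.933

Mean between = 2.77/4 = 0.6925.
Mean within-Asr = 0.64/1 = 0.6400; mean within-BD = 0.86/1 = 0.8600.
Geometric mean = √(0.6400 × 0.8600) = 0.7419.
HTMT = 0.6925 / 0.7419 = 0.933.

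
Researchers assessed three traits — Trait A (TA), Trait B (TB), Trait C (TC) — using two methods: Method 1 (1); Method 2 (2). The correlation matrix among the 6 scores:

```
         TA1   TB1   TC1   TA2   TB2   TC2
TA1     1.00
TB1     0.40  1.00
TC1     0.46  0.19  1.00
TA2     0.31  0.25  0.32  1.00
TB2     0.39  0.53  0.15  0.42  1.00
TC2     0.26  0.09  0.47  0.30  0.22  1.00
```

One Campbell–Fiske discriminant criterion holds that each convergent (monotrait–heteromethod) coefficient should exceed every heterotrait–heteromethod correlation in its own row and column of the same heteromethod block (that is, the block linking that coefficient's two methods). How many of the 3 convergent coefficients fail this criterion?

1

Convergent coefficients and their comparison sets:
TA (methods 1·2): 0.31 vs {0.39, 0.25, 0.26, 0.32} → fail.
TB (methods 1·2): 0.53 vs {0.25, 0.39, 0.09, 0.15} → pass.
TC (methods 1·2): 0.47 vs {0.32, 0.26, 0.15, 0.09} → pass.
1 of 3 fail.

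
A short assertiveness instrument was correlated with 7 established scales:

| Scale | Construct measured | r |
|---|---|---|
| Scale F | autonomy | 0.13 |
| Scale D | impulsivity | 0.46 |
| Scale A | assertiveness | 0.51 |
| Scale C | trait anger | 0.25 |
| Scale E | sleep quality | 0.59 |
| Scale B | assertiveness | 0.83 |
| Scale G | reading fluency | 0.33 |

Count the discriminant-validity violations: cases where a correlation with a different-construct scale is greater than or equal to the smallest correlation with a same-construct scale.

Convergent (same construct = assertiveness): Scale A, Scale B.
Smallest convergent = 0.51. Discriminant values: 0.13, 0.46, 0.25, 0.59, 0.33; count ≥ 0.51 → 1.

1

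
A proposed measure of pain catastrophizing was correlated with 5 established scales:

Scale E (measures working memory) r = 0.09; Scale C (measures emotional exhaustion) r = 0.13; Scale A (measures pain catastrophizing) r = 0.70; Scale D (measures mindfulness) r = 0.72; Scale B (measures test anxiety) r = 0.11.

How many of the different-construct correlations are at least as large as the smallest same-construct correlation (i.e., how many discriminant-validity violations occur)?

1

Convergent (same construct = pain catastrophizing): Scale A.
Smallest convergent = 0.70. Discriminant values: 0.09, 0.13, 0.72, 0.11; count ≥ 0.70 → 1.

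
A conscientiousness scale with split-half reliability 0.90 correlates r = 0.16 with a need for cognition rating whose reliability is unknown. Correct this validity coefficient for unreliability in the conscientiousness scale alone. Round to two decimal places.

0.17

Single correction: r_c = r_obs / √r_xx = 0.16 / √0.90 = 0.16 / 0.9487 ≈ 0.17.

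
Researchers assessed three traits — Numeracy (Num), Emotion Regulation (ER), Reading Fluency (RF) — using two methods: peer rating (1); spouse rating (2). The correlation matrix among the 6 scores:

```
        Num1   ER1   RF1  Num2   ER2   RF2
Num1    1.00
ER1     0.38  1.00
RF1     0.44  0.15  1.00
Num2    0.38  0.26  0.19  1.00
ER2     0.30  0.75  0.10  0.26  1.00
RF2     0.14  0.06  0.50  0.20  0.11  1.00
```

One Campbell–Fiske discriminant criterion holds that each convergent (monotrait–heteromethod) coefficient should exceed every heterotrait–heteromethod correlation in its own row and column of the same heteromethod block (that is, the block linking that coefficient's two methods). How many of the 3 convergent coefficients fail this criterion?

0

Each convergent coefficient versus the relevant comparison correlations:
Num (methods 1·2): 0.38 vs {0.30, 0.26, 0.14, 0.19} → pass.
ER (methods 1·2): 0.75 vs {0.26, 0.30, 0.06, 0.10} → pass.
RF (methods 1·2): 0.50 vs {0.19, 0.14, 0.10, 0.06} → pass.
0 of 3 fail.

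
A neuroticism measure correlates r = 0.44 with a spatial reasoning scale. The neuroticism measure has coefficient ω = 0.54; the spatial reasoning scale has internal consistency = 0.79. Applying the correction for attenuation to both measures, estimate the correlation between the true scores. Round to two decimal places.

r_true = r_obs / √(r_xx · r_yy) = 0.44 / √(0.54 × 0.79) = 0.44 / √0.4266 = 0.44 / 0.6531 ≈ 0.67.

0.67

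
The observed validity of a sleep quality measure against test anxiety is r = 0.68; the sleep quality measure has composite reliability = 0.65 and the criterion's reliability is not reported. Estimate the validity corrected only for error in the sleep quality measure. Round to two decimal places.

0.84

Single correction: r_c = r_obs / √r_xx = 0.68 / √0.65 = 0.68 / 0.8062 ≈ 0.84.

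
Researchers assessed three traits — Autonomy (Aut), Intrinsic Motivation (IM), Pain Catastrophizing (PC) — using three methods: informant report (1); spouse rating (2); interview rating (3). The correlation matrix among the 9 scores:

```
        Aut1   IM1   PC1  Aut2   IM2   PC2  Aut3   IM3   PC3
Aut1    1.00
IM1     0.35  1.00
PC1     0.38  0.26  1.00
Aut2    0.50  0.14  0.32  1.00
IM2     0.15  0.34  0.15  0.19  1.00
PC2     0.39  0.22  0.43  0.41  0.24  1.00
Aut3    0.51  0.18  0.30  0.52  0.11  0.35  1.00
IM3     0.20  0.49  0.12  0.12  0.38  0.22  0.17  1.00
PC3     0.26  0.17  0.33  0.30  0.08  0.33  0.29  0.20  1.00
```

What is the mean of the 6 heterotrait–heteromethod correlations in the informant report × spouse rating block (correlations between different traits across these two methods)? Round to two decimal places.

HTHM values (method 1 × method 2): 0.15, 0.39, 0.14, 0.22, 0.32, 0.15; mean = 1.37/6 = 0.23.

0.23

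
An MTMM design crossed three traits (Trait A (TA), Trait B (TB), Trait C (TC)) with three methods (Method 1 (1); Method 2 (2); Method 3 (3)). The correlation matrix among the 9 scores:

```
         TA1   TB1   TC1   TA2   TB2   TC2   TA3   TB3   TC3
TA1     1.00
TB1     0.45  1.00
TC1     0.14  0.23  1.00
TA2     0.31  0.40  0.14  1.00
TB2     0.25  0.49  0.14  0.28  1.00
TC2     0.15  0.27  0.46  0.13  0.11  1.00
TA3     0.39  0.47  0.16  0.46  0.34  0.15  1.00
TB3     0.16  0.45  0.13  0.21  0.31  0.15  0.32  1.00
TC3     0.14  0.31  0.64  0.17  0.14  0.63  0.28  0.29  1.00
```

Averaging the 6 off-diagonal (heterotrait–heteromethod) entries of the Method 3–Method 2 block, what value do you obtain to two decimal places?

HTHM values (method 3 × method 2): 0.34, 0.15, 0.21, 0.15, 0.17, 0.14; mean = 1.16/6 = 0.19.

0.19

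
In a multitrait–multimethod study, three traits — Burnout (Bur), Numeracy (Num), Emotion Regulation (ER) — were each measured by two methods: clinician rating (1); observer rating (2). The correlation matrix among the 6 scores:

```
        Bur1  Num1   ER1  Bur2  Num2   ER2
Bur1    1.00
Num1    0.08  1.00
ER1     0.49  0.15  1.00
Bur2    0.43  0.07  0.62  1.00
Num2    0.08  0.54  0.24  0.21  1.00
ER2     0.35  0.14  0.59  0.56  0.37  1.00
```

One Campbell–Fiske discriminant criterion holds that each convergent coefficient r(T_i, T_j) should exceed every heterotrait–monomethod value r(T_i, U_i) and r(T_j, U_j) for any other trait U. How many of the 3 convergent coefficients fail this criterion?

Convergent coefficients and their comparison sets:
Bur (methods 1·2): 0.43 vs {0.08, 0.21, 0.49, 0.56} → fail.
Num (methods 1·2): 0.54 vs {0.08, 0.21, 0.15, 0.37} → pass.
ER (methods 1·2): 0.59 vs {0.49, 0.56, 0.15, 0.37} → pass.
1 of 3 fail.

1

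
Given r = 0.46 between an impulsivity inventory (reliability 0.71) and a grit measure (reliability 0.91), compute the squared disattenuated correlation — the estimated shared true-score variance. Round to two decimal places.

0.33

Disattenuated r = 0.46 / √(0.71 × 0.91) = 0.46 / 0.8038 = 0.5723.
Shared true-score variance = 0.5723² = 0.3275 ≈ 0.33.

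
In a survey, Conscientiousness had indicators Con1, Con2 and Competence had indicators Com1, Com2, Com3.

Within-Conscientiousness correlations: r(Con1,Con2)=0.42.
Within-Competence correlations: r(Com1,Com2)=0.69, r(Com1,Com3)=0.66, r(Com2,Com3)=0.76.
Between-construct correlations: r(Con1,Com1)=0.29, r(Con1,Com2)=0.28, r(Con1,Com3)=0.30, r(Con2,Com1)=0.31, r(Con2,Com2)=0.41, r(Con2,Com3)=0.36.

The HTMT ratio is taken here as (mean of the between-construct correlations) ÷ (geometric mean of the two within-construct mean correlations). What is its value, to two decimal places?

Mean heterotrait r = 1.95/6 = 0.3250.
Mean within-Con = 0.42/1 = 0.4200; mean within-Com = 2.11/3 = 0.7033.
Geometric mean = √(0.4200 × 0.7033) = 0.5435.
HTMT = 0.3250 / 0.5435 = 0.60.

0.60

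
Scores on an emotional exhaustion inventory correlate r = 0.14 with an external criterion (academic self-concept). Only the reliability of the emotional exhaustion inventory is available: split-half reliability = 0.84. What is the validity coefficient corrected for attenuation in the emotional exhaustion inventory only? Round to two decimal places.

0.15

Single correction: r_c = r_obs / √r_xx = 0.14 / √0.84 = 0.14 / 0.9165 ≈ 0.15.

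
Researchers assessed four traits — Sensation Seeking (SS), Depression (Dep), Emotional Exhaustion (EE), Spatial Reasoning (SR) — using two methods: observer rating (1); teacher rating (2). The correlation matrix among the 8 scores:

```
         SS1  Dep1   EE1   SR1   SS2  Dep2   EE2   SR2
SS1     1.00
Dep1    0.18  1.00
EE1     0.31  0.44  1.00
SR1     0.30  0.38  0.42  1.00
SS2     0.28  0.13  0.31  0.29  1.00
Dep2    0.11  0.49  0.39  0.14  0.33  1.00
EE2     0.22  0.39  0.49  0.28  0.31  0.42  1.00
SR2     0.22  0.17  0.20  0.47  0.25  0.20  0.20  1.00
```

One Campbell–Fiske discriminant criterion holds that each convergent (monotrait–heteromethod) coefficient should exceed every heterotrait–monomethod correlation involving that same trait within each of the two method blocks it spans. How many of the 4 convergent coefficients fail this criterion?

1

Checking each validity diagonal entry against its comparison values:
SS (methods 1·2): 0.28 vs {0.18, 0.33, 0.31, 0.31, 0.30, 0.25} → fail.
Dep (methods 1·2): 0.49 vs {0.18, 0.33, 0.44, 0.42, 0.38, 0.20} → pass.
EE (methods 1·2): 0.49 vs {0.31, 0.31, 0.44, 0.42, 0.42, 0.20} → pass.
SR (methods 1·2): 0.47 vs {0.30, 0.25, 0.38, 0.20, 0.42, 0.20} → pass.
1 of 4 fail.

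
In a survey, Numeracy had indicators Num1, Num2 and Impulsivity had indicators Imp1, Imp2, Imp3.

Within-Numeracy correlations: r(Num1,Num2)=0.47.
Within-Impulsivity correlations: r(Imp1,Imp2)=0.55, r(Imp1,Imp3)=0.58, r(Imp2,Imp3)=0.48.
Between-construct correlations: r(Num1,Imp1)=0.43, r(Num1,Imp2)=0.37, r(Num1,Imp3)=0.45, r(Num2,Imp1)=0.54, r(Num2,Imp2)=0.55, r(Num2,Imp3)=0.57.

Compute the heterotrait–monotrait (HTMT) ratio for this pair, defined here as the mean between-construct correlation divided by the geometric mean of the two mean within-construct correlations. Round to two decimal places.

Mean heterotrait r = 2.91/6 = 0.4850.
Mean within-Num = 0.47/1 = 0.4700; mean within-Imp = 1.61/3 = 0.5367.
Geometric mean = √(0.4700 × 0.5367) = 0.5022.
HTMT = 0.4850 / 0.5022 = 0.97.

0.97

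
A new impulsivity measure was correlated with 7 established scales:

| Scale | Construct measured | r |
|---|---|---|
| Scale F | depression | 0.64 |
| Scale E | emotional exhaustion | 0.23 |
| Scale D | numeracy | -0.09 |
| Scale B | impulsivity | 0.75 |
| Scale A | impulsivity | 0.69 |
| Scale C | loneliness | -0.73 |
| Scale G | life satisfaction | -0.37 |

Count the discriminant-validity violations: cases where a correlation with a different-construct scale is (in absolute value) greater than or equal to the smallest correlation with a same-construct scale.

1

Convergent (same construct = impulsivity): Scale B, Scale A.
Smallest convergent = 0.69. Discriminant |r|: 0.64, 0.23, 0.09, 0.73, 0.37; count ≥ 0.69 → 1.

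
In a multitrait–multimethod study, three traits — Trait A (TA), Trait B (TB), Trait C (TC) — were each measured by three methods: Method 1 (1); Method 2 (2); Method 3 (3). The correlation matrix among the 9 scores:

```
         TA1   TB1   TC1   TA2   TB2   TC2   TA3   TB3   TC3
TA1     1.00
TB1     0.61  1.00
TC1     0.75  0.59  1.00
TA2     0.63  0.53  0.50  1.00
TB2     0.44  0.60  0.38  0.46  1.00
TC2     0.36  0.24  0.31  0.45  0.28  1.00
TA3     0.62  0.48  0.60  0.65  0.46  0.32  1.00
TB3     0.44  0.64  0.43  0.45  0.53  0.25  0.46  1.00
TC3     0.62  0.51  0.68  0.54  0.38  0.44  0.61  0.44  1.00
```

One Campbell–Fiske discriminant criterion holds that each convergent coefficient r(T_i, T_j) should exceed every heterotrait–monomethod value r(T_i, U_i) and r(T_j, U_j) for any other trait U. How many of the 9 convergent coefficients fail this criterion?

6

Convergent coefficients and their comparison sets:
TA (methods 1·2): 0.63 vs {0.61, 0.46, 0.75, 0.45} → fail.
TA (methods 1·3): 0.62 vs {0.61, 0.46, 0.75, 0.61} → fail.
TA (methods 2·3): 0.65 vs {0.46, 0.46, 0.45, 0.61} → pass.
TB (methods 1·2): 0.60 vs {0.61, 0.46, 0.59, 0.28} → fail.
TB (methods 1·3): 0.64 vs {0.61, 0.46, 0.59, 0.44} → pass.
TB (methods 2·3): 0.53 vs {0.46, 0.46, 0.28, 0.44} → pass.
TC (methods 1·2): 0.31 vs {0.75, 0.45, 0.59, 0.28} → fail.
TC (methods 1·3): 0.68 vs {0.75, 0.61, 0.59, 0.44} → fail.
TC (methods 2·3): 0.44 vs {0.45, 0.61, 0.28, 0.44} → fail.
6 of 9 fail.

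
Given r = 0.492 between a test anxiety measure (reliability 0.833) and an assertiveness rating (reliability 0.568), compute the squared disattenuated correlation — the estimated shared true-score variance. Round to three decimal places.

Disattenuated r = 0.492 / √(0.833 × 0.568) = 0.492 / 0.6879 = 0.7152.
Shared true-score variance = 0.7152² = 0.5115 ≈ 0.512.

0.512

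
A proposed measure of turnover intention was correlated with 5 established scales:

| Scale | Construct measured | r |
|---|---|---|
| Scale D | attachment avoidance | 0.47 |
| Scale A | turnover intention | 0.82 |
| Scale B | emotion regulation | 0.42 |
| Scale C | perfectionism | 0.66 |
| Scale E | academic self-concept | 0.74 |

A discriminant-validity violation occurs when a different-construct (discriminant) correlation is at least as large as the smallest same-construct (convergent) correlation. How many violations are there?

Convergent (same construct = turnover intention): Scale A.
Smallest convergent = 0.82. Discriminant values: 0.47, 0.42, 0.66, 0.74; count ≥ 0.82 → 0.

0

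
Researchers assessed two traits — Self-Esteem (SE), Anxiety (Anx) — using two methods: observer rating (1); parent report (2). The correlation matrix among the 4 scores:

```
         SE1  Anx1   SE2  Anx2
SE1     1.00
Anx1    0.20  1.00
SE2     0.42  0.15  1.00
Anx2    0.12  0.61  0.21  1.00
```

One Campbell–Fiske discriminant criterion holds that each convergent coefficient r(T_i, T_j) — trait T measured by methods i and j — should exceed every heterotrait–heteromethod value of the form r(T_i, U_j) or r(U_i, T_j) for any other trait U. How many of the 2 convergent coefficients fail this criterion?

Checking each validity diagonal entry against its comparison values:
SE (methods 1·2): 0.42 vs {0.12, 0.15} → pass.
Anx (methods 1·2): 0.61 vs {0.15, 0.12} → pass.
0 of 2 fail.

0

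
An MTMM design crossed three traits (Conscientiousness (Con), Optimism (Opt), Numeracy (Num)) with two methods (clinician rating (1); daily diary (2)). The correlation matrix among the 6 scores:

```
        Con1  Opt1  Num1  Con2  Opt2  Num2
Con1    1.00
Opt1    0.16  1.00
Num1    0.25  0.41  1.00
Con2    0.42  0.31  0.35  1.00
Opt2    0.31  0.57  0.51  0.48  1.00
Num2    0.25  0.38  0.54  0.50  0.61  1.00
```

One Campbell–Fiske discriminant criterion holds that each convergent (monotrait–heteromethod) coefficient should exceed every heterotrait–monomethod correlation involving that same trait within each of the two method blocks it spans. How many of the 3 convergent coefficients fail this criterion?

3

Checking each validity diagonal entry against its comparison values:
Con (methods 1·2): 0.42 vs {0.16, 0.48, 0.25, 0.50} → fail.
Opt (methods 1·2): 0.57 vs {0.16, 0.48, 0.41, 0.61} → fail.
Num (methods 1·2): 0.54 vs {0.25, 0.50, 0.41, 0.61} → fail.
3 of 3 fail.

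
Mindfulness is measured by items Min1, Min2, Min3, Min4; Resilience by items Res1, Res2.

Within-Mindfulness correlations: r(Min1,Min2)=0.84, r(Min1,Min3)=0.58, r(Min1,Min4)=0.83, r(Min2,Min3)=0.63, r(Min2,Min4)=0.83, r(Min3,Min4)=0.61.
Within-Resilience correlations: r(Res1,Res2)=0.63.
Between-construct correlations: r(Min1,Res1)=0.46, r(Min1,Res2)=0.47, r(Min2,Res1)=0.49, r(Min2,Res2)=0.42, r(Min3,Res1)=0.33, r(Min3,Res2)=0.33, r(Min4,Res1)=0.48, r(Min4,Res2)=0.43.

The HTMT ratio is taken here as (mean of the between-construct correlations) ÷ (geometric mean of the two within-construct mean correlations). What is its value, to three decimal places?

Mean heterotrait r = 3.41/8 = 0.4263.
Mean within-Min = 4.32/6 = 0.7200; mean within-Res = 0.63/1 = 0.6300.
Geometric mean = √(0.7200 × 0.6300) = 0.6735.
HTMT = 0.4263 / 0.6735 = 0.633.

0.633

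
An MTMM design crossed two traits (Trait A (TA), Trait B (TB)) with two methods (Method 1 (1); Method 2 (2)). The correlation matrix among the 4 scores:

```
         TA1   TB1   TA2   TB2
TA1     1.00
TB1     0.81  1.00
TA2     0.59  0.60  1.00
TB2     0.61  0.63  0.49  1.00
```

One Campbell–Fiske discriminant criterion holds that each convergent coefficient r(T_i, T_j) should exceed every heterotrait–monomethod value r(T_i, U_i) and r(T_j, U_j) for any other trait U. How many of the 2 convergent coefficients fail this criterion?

Checking each validity diagonal entry against its comparison values:
TA (methods 1·2): 0.59 vs {0.81, 0.49} → fail.
TB (methods 1·2): 0.63 vs {0.81, 0.49} → fail.
2 of 2 fail.

2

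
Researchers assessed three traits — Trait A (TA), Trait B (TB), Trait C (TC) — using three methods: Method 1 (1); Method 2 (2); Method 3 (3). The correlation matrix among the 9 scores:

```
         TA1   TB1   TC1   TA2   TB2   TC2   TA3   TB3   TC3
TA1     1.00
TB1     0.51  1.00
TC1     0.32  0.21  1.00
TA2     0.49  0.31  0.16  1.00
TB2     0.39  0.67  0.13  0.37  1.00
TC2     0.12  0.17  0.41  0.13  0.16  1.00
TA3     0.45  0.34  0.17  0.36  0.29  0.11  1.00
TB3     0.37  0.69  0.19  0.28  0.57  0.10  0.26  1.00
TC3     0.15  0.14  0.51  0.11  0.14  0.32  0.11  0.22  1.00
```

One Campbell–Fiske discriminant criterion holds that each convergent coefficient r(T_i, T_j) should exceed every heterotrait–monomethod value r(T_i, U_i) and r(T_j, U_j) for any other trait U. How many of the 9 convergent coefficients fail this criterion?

Checking each validity diagonal entry against its comparison values:
TA (methods 1·2): 0.49 vs {0.51, 0.37, 0.32, 0.13} → fail.
TA (methods 1·3): 0.45 vs {0.51, 0.26, 0.32, 0.11} → fail.
TA (methods 2·3): 0.36 vs {0.37, 0.26, 0.13, 0.11} → fail.
TB (methods 1·2): 0.67 vs {0.51, 0.37, 0.21, 0.16} → pass.
TB (methods 1·3): 0.69 vs {0.51, 0.26, 0.21, 0.22} → pass.
TB (methods 2·3): 0.57 vs {0.37, 0.26, 0.16, 0.22} → pass.
TC (methods 1·2): 0.41 vs {0.32, 0.13, 0.21, 0.16} → pass.
TC (methods 1·3): 0.51 vs {0.32, 0.11, 0.21, 0.22} → pass.
TC (methods 2·3): 0.32 vs {0.13, 0.11, 0.16, 0.22} → pass.
3 of 9 fail.

3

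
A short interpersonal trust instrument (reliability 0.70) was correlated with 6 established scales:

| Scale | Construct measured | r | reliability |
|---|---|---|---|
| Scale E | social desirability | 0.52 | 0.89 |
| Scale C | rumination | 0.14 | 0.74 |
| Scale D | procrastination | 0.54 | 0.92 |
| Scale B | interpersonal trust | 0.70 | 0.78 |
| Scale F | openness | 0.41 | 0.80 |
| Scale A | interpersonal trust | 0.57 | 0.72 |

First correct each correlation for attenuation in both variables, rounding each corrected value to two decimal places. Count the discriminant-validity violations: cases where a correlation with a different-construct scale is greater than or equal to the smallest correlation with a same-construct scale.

Disattenuated r (r / √(r_scale · r_new)):
  Scale E (disc): 0.52 / √(0.89·0.70) = 0.66
  Scale C (disc): 0.14 / √(0.74·0.70) = 0.19
  Scale D (disc): 0.54 / √(0.92·0.70) = 0.67
  Scale B (conv): 0.70 / √(0.78·0.70) = 0.95
  Scale F (disc): 0.41 / √(0.80·0.70) = 0.55
  Scale A (conv): 0.57 / √(0.72·0.70) = 0.80
Smallest convergent = 0.80. Discriminant values: 0.66, 0.19, 0.67, 0.55; count ≥ 0.80 → 0.

0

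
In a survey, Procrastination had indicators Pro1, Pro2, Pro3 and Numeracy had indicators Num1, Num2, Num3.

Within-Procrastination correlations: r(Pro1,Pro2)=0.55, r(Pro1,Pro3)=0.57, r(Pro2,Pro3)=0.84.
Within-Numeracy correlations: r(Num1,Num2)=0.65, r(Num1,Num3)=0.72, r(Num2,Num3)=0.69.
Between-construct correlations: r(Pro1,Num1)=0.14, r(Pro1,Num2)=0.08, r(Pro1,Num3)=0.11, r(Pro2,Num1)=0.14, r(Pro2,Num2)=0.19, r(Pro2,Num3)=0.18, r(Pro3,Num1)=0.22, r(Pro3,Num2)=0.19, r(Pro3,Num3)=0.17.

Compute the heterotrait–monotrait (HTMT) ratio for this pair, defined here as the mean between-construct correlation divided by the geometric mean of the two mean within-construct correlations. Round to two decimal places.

Mean heterotrait r = 1.42/9 = 0.1578.
Mean within-Pro = 1.96/3 = 0.6533; mean within-Num = 2.06/3 = 0.6867.
Geometric mean = √(0.6533 × 0.6867) = 0.6698.
HTMT = 0.1578 / 0.6698 = 0.24.

0.24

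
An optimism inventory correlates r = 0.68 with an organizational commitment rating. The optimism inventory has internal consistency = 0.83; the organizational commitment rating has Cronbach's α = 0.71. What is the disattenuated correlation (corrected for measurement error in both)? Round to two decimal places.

0.89

r_true = r_obs / √(r_xx · r_yy) = 0.68 / √(0.83 × 0.71) = 0.68 / √0.5893 = 0.68 / 0.7677 ≈ 0.89.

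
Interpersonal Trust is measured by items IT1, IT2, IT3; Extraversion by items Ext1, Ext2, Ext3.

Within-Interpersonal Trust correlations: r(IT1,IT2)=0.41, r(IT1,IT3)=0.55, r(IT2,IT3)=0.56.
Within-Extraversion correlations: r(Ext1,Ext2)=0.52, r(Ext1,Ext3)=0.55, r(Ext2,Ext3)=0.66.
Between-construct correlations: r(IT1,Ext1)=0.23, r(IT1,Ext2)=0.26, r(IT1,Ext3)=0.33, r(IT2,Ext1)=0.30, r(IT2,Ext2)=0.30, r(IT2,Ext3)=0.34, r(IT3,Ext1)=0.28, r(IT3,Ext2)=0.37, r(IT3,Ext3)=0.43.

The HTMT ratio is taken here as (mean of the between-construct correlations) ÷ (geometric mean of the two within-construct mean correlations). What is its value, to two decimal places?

Mean heterotrait r = 2.84/9 = 0.3156.
Mean within-IT = 1.52/3 = 0.5067; mean within-Ext = 1.73/3 = 0.5767.
Geometric mean = √(0.5067 × 0.5767) = 0.5406.
HTMT = 0.3156 / 0.5406 = 0.58.

0.58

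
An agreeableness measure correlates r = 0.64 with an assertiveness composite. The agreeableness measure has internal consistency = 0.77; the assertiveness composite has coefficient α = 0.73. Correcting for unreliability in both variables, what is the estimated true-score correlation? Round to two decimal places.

0.85

r_true = r_obs / √(r_xx · r_yy) = 0.64 / √(0.77 × 0.73) = 0.64 / √0.5621 = 0.64 / 0.7497 ≈ 0.85.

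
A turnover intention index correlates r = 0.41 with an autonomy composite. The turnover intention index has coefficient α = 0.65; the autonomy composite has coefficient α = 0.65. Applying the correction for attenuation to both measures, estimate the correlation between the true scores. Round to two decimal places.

r_true = r_obs / √(r_xx · r_yy) = 0.41 / √(0.65 × 0.65) = 0.41 / √0.4225 = 0.41 / 0.6500 ≈ 0.63.

0.63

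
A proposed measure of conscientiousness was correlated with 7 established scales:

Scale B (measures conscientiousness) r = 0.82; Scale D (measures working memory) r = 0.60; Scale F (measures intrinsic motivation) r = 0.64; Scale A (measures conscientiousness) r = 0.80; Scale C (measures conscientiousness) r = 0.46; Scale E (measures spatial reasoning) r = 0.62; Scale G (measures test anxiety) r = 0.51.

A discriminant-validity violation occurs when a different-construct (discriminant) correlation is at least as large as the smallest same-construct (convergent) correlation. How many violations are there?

4

Convergent (same construct = conscientiousness): Scale B, Scale A, Scale C.
Smallest convergent = 0.46. Discriminant values: 0.60, 0.64, 0.62, 0.51; count ≥ 0.46 → 4.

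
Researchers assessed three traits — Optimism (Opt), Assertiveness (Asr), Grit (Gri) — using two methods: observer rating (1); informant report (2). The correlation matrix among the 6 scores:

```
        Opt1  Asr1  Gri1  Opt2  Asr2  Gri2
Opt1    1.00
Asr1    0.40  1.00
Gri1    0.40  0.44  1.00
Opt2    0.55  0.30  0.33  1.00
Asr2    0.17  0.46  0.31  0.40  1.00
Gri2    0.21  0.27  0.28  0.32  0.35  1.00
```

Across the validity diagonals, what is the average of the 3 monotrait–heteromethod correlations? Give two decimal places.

0.43

Convergent values: 0.55, 0.46, 0.28; mean = 1.29/3 = 0.43.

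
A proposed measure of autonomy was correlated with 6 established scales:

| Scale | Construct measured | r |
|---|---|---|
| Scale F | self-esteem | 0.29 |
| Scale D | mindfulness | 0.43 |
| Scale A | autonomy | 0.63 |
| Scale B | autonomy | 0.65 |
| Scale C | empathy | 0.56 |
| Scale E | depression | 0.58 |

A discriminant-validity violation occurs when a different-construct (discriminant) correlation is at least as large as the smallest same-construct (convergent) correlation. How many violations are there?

0

Convergent (same construct = autonomy): Scale A, Scale B.
Smallest convergent = 0.63. Discriminant values: 0.29, 0.43, 0.56, 0.58; count ≥ 0.63 → 0.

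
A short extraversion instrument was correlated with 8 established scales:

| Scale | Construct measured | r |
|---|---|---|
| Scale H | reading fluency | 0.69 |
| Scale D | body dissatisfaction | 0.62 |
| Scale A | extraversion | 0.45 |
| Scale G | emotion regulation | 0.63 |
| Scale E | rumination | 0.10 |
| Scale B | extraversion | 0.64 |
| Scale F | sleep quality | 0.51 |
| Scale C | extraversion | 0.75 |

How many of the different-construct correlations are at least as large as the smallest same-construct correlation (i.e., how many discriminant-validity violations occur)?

4

Convergent (same construct = extraversion): Scale A, Scale B, Scale C.
Smallest convergent = 0.45. Discriminant values: 0.69, 0.62, 0.63, 0.10, 0.51; count ≥ 0.45 → 4.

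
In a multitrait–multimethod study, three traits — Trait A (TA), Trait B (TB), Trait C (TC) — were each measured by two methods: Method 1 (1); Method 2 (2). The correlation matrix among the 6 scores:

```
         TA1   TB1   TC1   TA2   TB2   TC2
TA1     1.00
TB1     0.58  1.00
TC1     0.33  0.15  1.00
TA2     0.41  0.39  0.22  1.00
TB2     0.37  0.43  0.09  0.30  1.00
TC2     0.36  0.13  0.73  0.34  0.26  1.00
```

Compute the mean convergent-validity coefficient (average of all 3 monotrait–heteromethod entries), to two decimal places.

0.52

Convergent values: 0.41, 0.43, 0.73; mean = 1.57/3 = 0.52.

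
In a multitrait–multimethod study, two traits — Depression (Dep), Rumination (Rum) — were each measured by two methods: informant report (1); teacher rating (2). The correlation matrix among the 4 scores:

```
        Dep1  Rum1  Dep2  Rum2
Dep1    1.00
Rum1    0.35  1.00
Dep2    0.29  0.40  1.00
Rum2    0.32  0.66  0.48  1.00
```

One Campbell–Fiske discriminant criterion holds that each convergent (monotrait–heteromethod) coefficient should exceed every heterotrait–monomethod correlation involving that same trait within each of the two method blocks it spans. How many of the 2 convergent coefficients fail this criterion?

1

Convergent coefficients and their comparison sets:
Dep (methods 1·2): 0.29 vs {0.35, 0.48} → fail.
Rum (methods 1·2): 0.66 vs {0.35, 0.48} → pass.
1 of 2 fail.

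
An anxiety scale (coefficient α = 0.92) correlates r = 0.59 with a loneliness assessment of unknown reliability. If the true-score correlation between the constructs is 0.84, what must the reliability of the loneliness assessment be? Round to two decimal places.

r_true = r_obs / √(r_xx · r_yy) ⇒ 0.84 = 0.59 / √(0.92 · r_yy).
√(0.92 · r_yy) = 0.59 / 0.84 = 0.7024; 0.92 · r_yy = 0.4934; r_yy = 0.4934 / 0.92 ≈ 0.54.

0.54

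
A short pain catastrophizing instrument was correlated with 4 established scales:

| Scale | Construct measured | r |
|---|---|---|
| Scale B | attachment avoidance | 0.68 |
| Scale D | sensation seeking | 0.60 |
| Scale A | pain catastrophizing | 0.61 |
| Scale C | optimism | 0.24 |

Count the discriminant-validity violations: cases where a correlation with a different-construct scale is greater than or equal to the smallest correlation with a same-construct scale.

1

Convergent (same construct = pain catastrophizing): Scale A.
Smallest convergent = 0.61. Discriminant values: 0.68, 0.60, 0.24; count ≥ 0.61 → 1.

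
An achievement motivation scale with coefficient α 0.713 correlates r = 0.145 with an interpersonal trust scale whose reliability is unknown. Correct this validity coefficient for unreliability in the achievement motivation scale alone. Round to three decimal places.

Single correction: r_c = r_obs / √r_xx = 0.145 / √0.713 = 0.145 / 0.8444 ≈ 0.172.

0.172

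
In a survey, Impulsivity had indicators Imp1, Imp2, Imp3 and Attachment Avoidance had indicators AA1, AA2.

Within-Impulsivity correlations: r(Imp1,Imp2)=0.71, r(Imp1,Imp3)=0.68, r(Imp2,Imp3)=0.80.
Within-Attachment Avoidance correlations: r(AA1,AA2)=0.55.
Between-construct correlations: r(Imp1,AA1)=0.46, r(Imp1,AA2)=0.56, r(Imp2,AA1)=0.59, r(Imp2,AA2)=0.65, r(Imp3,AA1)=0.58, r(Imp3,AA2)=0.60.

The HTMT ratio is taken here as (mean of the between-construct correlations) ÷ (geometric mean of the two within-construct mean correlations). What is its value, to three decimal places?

Mean heterotrait r = 3.44/6 = 0.5733.
Mean within-Imp = 2.19/3 = 0.7300; mean within-AA = 0.55/1 = 0.5500.
Geometric mean = √(0.7300 × 0.5500) = 0.6336.
HTMT = 0.5733 / 0.6336 = 0.905.

0.905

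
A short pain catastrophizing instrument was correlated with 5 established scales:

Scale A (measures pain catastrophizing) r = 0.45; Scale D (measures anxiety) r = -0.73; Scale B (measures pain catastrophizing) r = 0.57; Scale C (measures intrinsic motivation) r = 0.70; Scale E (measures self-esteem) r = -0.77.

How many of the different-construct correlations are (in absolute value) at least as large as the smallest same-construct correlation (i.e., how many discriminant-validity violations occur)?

Convergent (same construct = pain catastrophizing): Scale A, Scale B.
Smallest convergent = 0.45. Discriminant |r|: 0.73, 0.70, 0.77; count ≥ 0.45 → 3.

3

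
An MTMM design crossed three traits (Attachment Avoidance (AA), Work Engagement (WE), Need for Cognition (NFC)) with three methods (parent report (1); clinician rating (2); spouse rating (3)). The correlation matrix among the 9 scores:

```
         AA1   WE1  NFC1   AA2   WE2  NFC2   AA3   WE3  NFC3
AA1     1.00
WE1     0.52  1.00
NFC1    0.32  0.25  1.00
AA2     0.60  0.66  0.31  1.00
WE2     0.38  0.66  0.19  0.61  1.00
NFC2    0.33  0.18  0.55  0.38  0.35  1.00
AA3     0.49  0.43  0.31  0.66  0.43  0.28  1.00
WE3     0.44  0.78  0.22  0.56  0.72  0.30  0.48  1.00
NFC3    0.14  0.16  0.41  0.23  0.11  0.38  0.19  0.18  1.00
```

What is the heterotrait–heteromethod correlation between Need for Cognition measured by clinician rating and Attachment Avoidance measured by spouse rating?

Different traits and methods: r(NFC2, AA3) = 0.28.

0.28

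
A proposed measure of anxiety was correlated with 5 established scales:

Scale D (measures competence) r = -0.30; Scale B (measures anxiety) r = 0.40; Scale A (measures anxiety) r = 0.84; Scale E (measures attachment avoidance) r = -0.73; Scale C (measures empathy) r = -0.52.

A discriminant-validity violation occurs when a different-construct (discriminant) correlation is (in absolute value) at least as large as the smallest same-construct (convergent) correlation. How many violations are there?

2

Convergent (same construct = anxiety): Scale B, Scale A.
Smallest convergent = 0.40. Discriminant |r|: 0.30, 0.73, 0.52; count ≥ 0.40 → 2.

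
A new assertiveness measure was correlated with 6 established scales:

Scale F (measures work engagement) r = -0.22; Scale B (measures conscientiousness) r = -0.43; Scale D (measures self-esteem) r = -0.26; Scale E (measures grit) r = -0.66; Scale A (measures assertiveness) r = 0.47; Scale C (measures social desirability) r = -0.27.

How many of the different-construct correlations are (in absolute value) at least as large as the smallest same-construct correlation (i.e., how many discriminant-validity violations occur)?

Convergent (same construct = assertiveness): Scale A.
Smallest convergent = 0.47. Discriminant |r|: 0.22, 0.43, 0.26, 0.66, 0.27; count ≥ 0.47 → 1.

1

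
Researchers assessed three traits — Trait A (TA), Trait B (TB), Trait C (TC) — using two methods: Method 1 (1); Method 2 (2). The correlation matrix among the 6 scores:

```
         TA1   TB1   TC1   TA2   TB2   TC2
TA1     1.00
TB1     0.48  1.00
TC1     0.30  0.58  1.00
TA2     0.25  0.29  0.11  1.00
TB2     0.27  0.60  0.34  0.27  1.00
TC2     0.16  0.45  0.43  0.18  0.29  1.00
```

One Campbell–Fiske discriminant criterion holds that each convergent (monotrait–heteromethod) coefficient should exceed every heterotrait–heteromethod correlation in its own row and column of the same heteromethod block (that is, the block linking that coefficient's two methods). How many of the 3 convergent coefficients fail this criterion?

2

Each convergent coefficient versus the relevant comparison correlations:
TA (methods 1·2): 0.25 vs {0.27, 0.29, 0.16, 0.11} → fail.
TB (methods 1·2): 0.60 vs {0.29, 0.27, 0.45, 0.34} → pass.
TC (methods 1·2): 0.43 vs {0.11, 0.16, 0.34, 0.45} → fail.
2 of 3 fail.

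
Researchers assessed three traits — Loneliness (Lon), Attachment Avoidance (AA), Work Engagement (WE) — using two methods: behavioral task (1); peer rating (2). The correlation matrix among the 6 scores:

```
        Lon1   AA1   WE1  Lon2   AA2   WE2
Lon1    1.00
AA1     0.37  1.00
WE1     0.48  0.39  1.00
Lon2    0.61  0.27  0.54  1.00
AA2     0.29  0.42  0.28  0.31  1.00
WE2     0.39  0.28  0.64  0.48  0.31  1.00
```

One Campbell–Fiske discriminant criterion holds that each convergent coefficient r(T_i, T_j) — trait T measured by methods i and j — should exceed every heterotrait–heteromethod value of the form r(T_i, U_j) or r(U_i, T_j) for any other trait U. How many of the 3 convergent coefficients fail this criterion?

0

Convergent coefficients and their comparison sets:
Lon (methods 1·2): 0.61 vs {0.29, 0.27, 0.39, 0.54} → pass.
AA (methods 1·2): 0.42 vs {0.27, 0.29, 0.28, 0.28} → pass.
WE (methods 1·2): 0.64 vs {0.54, 0.39, 0.28, 0.28} → pass.
0 of 3 fail.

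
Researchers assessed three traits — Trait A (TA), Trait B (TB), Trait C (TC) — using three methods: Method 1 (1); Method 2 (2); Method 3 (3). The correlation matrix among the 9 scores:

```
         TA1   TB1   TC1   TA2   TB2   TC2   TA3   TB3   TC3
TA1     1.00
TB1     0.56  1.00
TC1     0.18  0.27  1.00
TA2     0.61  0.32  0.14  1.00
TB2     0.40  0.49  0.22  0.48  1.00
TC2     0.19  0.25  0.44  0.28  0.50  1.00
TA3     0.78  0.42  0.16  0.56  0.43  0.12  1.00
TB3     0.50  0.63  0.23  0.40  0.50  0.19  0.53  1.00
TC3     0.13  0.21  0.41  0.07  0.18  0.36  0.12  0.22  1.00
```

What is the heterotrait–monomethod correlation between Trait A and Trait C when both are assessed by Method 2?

0.28

Different traits, same method: r(TA2, TC2) = 0.28.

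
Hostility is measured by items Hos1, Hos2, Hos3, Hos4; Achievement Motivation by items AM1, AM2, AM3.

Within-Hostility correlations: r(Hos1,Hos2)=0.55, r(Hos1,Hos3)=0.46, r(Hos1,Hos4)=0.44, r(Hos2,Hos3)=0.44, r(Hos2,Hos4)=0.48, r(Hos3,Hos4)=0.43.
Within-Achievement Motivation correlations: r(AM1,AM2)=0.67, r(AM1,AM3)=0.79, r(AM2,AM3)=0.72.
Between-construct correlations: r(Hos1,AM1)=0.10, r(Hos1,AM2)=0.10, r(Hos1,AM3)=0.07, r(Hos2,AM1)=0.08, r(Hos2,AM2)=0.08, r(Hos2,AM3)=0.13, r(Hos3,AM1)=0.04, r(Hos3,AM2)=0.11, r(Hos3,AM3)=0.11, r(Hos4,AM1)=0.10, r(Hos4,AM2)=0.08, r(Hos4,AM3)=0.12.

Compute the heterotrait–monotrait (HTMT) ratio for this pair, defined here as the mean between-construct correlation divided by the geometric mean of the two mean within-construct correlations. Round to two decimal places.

0.16

Mean heterotrait r = 1.12/12 = 0.0933.
Mean within-Hos = 2.80/6 = 0.4667; mean within-AM = 2.18/3 = 0.7267.
Geometric mean = √(0.4667 × 0.7267) = 0.5824.
HTMT = 0.0933 / 0.5824 = 0.16.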